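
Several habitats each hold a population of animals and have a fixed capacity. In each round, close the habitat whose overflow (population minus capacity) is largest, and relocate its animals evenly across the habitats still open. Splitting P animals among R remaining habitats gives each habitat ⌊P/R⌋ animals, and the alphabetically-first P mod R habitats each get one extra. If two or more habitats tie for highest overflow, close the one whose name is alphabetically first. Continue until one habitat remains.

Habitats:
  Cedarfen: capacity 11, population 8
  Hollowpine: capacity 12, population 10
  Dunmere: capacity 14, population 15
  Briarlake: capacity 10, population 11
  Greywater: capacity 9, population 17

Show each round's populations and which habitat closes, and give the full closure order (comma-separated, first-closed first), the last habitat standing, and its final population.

Round 1: Briarlake=11 Cedarfen=8 Dunmere=15 Greywater=17 Hollowpine=10 → close Greywater (overflow 8)
  17÷4 = 4 each, +1 to first 1
Round 2: Briarlake=16 Cedarfen=12 Dunmere=19 Hollowpine=14 → close Briarlake (overflow 6)
  16÷3 = 5 each, +1 to first 1
Round 3: Cedarfen=18 Dunmere=24 Hollowpine=19 → close Dunmere (overflow 10)
  24÷2 = 12 each, +1 to first 0
Round 4: Cedarfen=30 Hollowpine=31 → close Cedarfen (overflow 19)
  30÷1 = 30 each, +1 to first 0

Closure order: Greywater, Briarlake, Dunmere, Cedarfen
Last habitat: Hollowpine with 61 animals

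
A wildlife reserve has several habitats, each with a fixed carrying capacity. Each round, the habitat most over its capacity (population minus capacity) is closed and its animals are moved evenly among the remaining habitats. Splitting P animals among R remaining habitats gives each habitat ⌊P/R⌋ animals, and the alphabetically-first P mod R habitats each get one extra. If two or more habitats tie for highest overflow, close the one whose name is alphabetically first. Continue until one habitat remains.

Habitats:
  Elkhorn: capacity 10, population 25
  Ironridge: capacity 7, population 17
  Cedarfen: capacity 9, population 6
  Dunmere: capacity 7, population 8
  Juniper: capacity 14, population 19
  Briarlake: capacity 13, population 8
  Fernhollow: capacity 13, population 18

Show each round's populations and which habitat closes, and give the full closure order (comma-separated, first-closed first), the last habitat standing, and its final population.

Closure order: Elkhorn, Ironridge, Fernhollow, Juniper, Dunmere, Briarlake
Last habitat: Cedarfen with 101 animals

Round 1: Briarlake=8 Cedarfen=6 Dunmere=8 Elkhorn=25 Fernhollow=18 Ironridge=17 Juniper=19 → close Elkhorn (overflow 15)
  25÷6 = 4 each, +1 to first 1
Round 2: Briarlake=13 Cedarfen=10 Dunmere=12 Fernhollow=22 Ironridge=21 Juniper=23 → close Ironridge (overflow 14)
  21÷5 = 4 each, +1 to first 1
Round 3: Briarlake=18 Cedarfen=14 Dunmere=16 Fernhollow=26 Juniper=27 → close Fernhollow (overflow 13)
  26÷4 = 6 each, +1 to first 2
Round 4: Briarlake=25 Cedarfen=21 Dunmere=22 Juniper=33 → close Juniper (overflow 19)
  33÷3 = 11 each, +1 to first 0
Round 5: Briarlake=36 Cedarfen=32 Dunmere=33 → close Dunmere (overflow 26)
  33÷2 = 16 each, +1 to first 1
Round 6: Briarlake=53 Cedarfen=48 → close Briarlake (overflow 40)
  53÷1 = 53 each, +1 to first 0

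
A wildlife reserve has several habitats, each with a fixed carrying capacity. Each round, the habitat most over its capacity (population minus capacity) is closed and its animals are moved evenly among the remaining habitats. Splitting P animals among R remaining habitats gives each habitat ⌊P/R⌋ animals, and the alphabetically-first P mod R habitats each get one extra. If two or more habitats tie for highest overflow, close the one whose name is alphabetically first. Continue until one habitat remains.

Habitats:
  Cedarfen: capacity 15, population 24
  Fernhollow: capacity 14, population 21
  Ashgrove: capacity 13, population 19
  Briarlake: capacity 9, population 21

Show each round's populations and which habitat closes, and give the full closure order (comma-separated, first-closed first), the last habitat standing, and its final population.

Round 1: Ashgrove=19 Briarlake=21 Cedarfen=24 Fernhollow=21 → close Briarlake (overflow 12)
  21÷3 = 7 each, +1 to first 0
Round 2: Ashgrove=26 Cedarfen=31 Fernhollow=28 → close Cedarfen (overflow 16)
  31÷2 = 15 each, +1 to first 1
Round 3: Ashgrove=42 Fernhollow=43 → close Ashgrove (overflow 29)
  42÷1 = 42 each, +1 to first 0

Closure order: Briarlake, Cedarfen, Ashgrove
Last habitat: Fernhollow with 85 animals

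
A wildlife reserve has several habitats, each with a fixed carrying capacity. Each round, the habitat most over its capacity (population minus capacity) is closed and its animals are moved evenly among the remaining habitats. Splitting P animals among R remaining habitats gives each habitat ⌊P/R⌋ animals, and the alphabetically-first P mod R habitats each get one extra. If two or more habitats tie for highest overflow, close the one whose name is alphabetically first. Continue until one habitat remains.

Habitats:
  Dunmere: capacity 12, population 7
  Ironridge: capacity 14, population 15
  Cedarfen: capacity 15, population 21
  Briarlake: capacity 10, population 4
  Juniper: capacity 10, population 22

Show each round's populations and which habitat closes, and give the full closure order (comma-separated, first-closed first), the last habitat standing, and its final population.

Closure order: Juniper, Cedarfen, Ironridge, Briarlake
Last habitat: Dunmere with 69 animals

Round 1: Briarlake=4 Cedarfen=21 Dunmere=7 Ironridge=15 Juniper=22 → close Juniper (overflow 12)
  22÷4 = 5 each, +1 to first 2
Round 2: Briarlake=10 Cedarfen=27 Dunmere=12 Ironridge=20 → close Cedarfen (overflow 12)
  27÷3 = 9 each, +1 to first 0
Round 3: Briarlake=19 Dunmere=21 Ironridge=29 → close Ironridge (overflow 15)
  29÷2 = 14 each, +1 to first 1
Round 4: Briarlake=34 Dunmere=35 → close Briarlake (overflow 24)
  34÷1 = 34 each, +1 to first 0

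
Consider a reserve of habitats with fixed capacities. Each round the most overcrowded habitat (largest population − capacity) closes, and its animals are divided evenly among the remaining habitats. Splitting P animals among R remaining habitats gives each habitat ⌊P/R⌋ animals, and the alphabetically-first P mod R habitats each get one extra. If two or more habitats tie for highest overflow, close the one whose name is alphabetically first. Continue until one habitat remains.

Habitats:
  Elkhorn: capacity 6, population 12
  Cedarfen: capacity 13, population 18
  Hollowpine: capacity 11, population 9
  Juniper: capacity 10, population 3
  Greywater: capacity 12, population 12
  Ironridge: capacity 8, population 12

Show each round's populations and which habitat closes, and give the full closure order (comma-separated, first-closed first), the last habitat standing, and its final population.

Round 1: Cedarfen=18 Elkhorn=12 Greywater=12 Hollowpine=9 Ironridge=12 Juniper=3 → close Elkhorn (overflow 6)
  12÷5 = 2 each, +1 to first 2
Round 2: Cedarfen=21 Greywater=15 Hollowpine=11 Ironridge=14 Juniper=5 → close Cedarfen (overflow 8)
  21÷4 = 5 each, +1 to first 1
Round 3: Greywater=21 Hollowpine=16 Ironridge=19 Juniper=10 → close Ironridge (overflow 11)
  19÷3 = 6 each, +1 to first 1
Round 4: Greywater=28 Hollowpine=22 Juniper=16 → close Greywater (overflow 16)
  28÷2 = 14 each, +1 to first 0
Round 5: Hollowpine=36 Juniper=30 → close Hollowpine (overflow 25)
  36÷1 = 36 each, +1 to first 0

Closure order: Elkhorn, Cedarfen, Ironridge, Greywater, Hollowpine
Last habitat: Juniper with 66 animals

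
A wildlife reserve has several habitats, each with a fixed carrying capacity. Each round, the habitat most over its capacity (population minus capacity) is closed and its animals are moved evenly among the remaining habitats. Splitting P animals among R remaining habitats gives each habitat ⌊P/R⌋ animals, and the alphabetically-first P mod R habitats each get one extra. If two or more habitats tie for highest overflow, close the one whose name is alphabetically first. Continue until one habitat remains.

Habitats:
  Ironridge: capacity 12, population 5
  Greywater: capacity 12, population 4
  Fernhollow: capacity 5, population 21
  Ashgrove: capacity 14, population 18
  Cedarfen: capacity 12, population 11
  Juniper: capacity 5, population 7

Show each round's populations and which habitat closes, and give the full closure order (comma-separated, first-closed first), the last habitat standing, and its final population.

Round 1: Ashgrove=18 Cedarfen=11 Fernhollow=21 Greywater=4 Ironridge=5 Juniper=7 → close Fernhollow (overflow 16)
  21÷5 = 4 each, +1 to first 1
Round 2: Ashgrove=23 Cedarfen=15 Greywater=8 Ironridge=9 Juniper=11 → close Ashgrove (overflow 9)
  23÷4 = 5 each, +1 to first 3
Round 3: Cedarfen=21 Greywater=14 Ironridge=15 Juniper=16 → close Juniper (overflow 11)
  16÷3 = 5 each, +1 to first 1
Round 4: Cedarfen=27 Greywater=19 Ironridge=20 → close Cedarfen (overflow 15)
  27÷2 = 13 each, +1 to first 1
Round 5: Greywater=33 Ironridge=33 → close Greywater (overflow 21)
  33÷1 = 33 each, +1 to first 0

Closure order: Fernhollow, Ashgrove, Juniper, Cedarfen, Greywater
Last habitat: Ironridge with 66 animals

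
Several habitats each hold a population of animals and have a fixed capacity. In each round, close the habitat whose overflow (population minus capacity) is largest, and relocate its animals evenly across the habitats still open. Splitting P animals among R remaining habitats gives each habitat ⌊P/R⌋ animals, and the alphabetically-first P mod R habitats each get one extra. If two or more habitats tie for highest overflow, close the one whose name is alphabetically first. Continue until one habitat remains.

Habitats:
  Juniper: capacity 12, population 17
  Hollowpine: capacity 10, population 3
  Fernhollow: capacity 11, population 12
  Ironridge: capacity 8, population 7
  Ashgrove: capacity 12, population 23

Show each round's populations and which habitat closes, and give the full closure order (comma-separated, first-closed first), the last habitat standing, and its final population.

Round 1: Ashgrove=23 Fernhollow=12 Hollowpine=3 Ironridge=7 Juniper=17 → close Ashgrove (overflow 11)
  23÷4 = 5 each, +1 to first 3
Round 2: Fernhollow=18 Hollowpine=9 Ironridge=13 Juniper=22 → close Juniper (overflow 10)
  22÷3 = 7 each, +1 to first 1
Round 3: Fernhollow=26 Hollowpine=16 Ironridge=20 → close Fernhollow (overflow 15)
  26÷2 = 13 each, +1 to first 0
Round 4: Hollowpine=29 Ironridge=33 → close Ironridge (overflow 25)
  33÷1 = 33 each, +1 to first 0

Closure order: Ashgrove, Juniper, Fernhollow, Ironridge
Last habitat: Hollowpine with 62 animals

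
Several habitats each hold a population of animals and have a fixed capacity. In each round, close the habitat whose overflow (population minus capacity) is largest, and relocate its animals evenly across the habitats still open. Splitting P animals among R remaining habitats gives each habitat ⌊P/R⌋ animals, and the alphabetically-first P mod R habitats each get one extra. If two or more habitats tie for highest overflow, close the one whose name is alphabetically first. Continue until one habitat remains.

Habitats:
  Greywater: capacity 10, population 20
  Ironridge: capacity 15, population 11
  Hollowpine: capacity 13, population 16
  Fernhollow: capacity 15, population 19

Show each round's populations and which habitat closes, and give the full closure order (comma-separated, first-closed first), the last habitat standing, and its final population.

Round 1: Fernhollow=19 Greywater=20 Hollowpine=16 Ironridge=11 → close Greywater (overflow 10)
  20÷3 = 6 each, +1 to first 2
Round 2: Fernhollow=26 Hollowpine=23 Ironridge=17 → close Fernhollow (overflow 11)
  26÷2 = 13 each, +1 to first 0
Round 3: Hollowpine=36 Ironridge=30 → close Hollowpine (overflow 23)
  36÷1 = 36 each, +1 to first 0

Closure order: Greywater, Fernhollow, Hollowpine
Last habitat: Ironridge with 66 animals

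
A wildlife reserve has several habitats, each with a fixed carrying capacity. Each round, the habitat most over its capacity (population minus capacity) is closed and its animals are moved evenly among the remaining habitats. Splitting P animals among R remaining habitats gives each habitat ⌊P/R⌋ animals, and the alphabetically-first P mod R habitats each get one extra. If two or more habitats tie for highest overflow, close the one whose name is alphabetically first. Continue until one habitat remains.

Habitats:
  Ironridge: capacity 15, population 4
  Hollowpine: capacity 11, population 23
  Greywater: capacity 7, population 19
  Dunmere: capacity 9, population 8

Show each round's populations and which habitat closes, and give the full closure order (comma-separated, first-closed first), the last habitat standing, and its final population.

Round 1: Dunmere=8 Greywater=19 Hollowpine=23 Ironridge=4 → close Greywater (overflow 12)
  19÷3 = 6 each, +1 to first 1
Round 2: Dunmere=15 Hollowpine=29 Ironridge=10 → close Hollowpine (overflow 18)
  29÷2 = 14 each, +1 to first 1
Round 3: Dunmere=30 Ironridge=24 → close Dunmere (overflow 21)
  30÷1 = 30 each, +1 to first 0

Closure order: Greywater, Hollowpine, Dunmere
Last habitat: Ironridge with 54 animals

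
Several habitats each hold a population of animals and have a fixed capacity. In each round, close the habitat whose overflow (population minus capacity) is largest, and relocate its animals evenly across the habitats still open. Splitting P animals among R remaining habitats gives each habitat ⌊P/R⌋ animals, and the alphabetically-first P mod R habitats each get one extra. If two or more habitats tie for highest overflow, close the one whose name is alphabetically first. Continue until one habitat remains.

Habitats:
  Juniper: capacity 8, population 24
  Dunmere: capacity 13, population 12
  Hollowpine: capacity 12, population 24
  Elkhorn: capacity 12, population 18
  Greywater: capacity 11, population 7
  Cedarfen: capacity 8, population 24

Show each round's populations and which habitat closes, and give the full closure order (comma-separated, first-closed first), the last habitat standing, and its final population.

Closure order: Cedarfen, Juniper, Hollowpine, Elkhorn, Dunmere
Last habitat: Greywater with 109 animals

Round 1: Cedarfen=24 Dunmere=12 Elkhorn=18 Greywater=7 Hollowpine=24 Juniper=24 → close Cedarfen (overflow 16)
  24÷5 = 4 each, +1 to first 4
Round 2: Dunmere=17 Elkhorn=23 Greywater=12 Hollowpine=29 Juniper=28 → close Juniper (overflow 20)
  28÷4 = 7 each, +1 to first 0
Round 3: Dunmere=24 Elkhorn=30 Greywater=19 Hollowpine=36 → close Hollowpine (overflow 24)
  36÷3 = 12 each, +1 to first 0
Round 4: Dunmere=36 Elkhorn=42 Greywater=31 → close Elkhorn (overflow 30)
  42÷2 = 21 each, +1 to first 0
Round 5: Dunmere=57 Greywater=52 → close Dunmere (overflow 44)
  57÷1 = 57 each, +1 to first 0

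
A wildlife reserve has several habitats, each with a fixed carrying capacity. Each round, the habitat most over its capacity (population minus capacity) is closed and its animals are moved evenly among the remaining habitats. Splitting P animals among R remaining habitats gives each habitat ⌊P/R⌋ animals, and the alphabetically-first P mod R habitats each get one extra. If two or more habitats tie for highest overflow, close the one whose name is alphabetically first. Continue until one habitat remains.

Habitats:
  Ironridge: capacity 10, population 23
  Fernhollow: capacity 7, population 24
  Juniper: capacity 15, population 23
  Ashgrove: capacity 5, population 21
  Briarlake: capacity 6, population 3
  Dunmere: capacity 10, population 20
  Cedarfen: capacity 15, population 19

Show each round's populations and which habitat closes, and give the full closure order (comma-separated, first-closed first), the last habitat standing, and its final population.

Closure order: Fernhollow, Ashgrove, Ironridge, Dunmere, Juniper, Cedarfen
Last habitat: Briarlake with 133 animals

Round 1: Ashgrove=21 Briarlake=3 Cedarfen=19 Dunmere=20 Fernhollow=24 Ironridge=23 Juniper=23 → close Fernhollow (overflow 17)
  24÷6 = 4 each, +1 to first 0
Round 2: Ashgrove=25 Briarlake=7 Cedarfen=23 Dunmere=24 Ironridge=27 Juniper=27 → close Ashgrove (overflow 20)
  25÷5 = 5 each, +1 to first 0
Round 3: Briarlake=12 Cedarfen=28 Dunmere=29 Ironridge=32 Juniper=32 → close Ironridge (overflow 22)
  32÷4 = 8 each, +1 to first 0
Round 4: Briarlake=20 Cedarfen=36 Dunmere=37 Juniper=40 → close Dunmere (overflow 27)
  37÷3 = 12 each, +1 to first 1
Round 5: Briarlake=33 Cedarfen=48 Juniper=52 → close Juniper (overflow 37)
  52÷2 = 26 each, +1 to first 0
Round 6: Briarlake=59 Cedarfen=74 → close Cedarfen (overflow 59)
  74÷1 = 74 each, +1 to first 0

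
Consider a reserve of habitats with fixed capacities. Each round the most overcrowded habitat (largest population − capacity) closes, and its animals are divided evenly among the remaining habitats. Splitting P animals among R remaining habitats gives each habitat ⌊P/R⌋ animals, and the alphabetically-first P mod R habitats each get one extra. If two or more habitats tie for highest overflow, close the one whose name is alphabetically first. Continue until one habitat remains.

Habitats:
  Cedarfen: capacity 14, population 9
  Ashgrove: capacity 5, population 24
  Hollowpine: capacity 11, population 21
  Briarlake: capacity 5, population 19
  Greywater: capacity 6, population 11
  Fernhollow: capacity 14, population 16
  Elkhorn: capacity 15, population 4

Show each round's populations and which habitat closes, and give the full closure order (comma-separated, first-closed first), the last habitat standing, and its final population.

Closure order: Ashgrove, Briarlake, Hollowpine, Greywater, Fernhollow, Cedarfen
Last habitat: Elkhorn with 104 animals

Round 1: Ashgrove=24 Briarlake=19 Cedarfen=9 Elkhorn=4 Fernhollow=16 Greywater=11 Hollowpine=21 → close Ashgrove (overflow 19)
  24÷6 = 4 each, +1 to first 0
Round 2: Briarlake=23 Cedarfen=13 Elkhorn=8 Fernhollow=20 Greywater=15 Hollowpine=25 → close Briarlake (overflow 18)
  23÷5 = 4 each, +1 to first 3
Round 3: Cedarfen=18 Elkhorn=13 Fernhollow=25 Greywater=19 Hollowpine=29 → close Hollowpine (overflow 18)
  29÷4 = 7 each, +1 to first 1
Round 4: Cedarfen=26 Elkhorn=20 Fernhollow=32 Greywater=26 → close Greywater (overflow 20)
  26÷3 = 8 each, +1 to first 2
Round 5: Cedarfen=35 Elkhorn=29 Fernhollow=40 → close Fernhollow (overflow 26)
  40÷2 = 20 each, +1 to first 0
Round 6: Cedarfen=55 Elkhorn=49 → close Cedarfen (overflow 41)
  55÷1 = 55 each, +1 to first 0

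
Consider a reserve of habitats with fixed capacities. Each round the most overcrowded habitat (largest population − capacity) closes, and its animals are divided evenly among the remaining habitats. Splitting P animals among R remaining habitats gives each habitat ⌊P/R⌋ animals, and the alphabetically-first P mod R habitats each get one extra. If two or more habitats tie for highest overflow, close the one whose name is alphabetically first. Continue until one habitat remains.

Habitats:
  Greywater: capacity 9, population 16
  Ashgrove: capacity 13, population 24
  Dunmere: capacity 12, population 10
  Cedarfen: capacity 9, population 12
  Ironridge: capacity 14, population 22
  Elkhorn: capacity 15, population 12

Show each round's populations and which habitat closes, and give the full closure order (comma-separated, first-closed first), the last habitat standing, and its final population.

Closure order: Ashgrove, Greywater, Ironridge, Cedarfen, Dunmere
Last habitat: Elkhorn with 96 animals

Round 1: Ashgrove=24 Cedarfen=12 Dunmere=10 Elkhorn=12 Greywater=16 Ironridge=22 → close Ashgrove (overflow 11)
  24÷5 = 4 each, +1 to first 4
Round 2: Cedarfen=17 Dunmere=15 Elkhorn=17 Greywater=21 Ironridge=26 → close Greywater (overflow 12)
  21÷4 = 5 each, +1 to first 1
Round 3: Cedarfen=23 Dunmere=20 Elkhorn=22 Ironridge=31 → close Ironridge (overflow 17)
  31÷3 = 10 each, +1 to first 1
Round 4: Cedarfen=34 Dunmere=30 Elkhorn=32 → close Cedarfen (overflow 25)
  34÷2 = 17 each, +1 to first 0
Round 5: Dunmere=47 Elkhorn=49 → close Dunmere (overflow 35)
  47÷1 = 47 each, +1 to first 0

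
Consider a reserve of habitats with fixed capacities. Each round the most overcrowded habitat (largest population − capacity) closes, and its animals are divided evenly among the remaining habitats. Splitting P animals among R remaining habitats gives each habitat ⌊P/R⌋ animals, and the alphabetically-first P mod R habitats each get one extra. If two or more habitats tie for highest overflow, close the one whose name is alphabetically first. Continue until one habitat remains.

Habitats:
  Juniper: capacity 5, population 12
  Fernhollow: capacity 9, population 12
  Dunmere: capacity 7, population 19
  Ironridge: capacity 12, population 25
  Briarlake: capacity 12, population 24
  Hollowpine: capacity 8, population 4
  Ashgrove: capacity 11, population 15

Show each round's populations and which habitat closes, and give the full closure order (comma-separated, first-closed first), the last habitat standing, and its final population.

Closure order: Ironridge, Briarlake, Dunmere, Ashgrove, Juniper, Fernhollow
Last habitat: Hollowpine with 111 animals

Round 1: Ashgrove=15 Briarlake=24 Dunmere=19 Fernhollow=12 Hollowpine=4 Ironridge=25 Juniper=12 → close Ironridge (overflow 13)
  25÷6 = 4 each, +1 to first 1
Round 2: Ashgrove=20 Briarlake=28 Dunmere=23 Fernhollow=16 Hollowpine=8 Juniper=16 → close Briarlake (overflow 16)
  28÷5 = 5 each, +1 to first 3
Round 3: Ashgrove=26 Dunmere=29 Fernhollow=22 Hollowpine=13 Juniper=21 → close Dunmere (overflow 22)
  29÷4 = 7 each, +1 to first 1
Round 4: Ashgrove=34 Fernhollow=29 Hollowpine=20 Juniper=28 → close Ashgrove (overflow 23)
  34÷3 = 11 each, +1 to first 1
Round 5: Fernhollow=41 Hollowpine=31 Juniper=39 → close Juniper (overflow 34)
  39÷2 = 19 each, +1 to first 1
Round 6: Fernhollow=61 Hollowpine=50 → close Fernhollow (overflow 52)
  61÷1 = 61 each, +1 to first 0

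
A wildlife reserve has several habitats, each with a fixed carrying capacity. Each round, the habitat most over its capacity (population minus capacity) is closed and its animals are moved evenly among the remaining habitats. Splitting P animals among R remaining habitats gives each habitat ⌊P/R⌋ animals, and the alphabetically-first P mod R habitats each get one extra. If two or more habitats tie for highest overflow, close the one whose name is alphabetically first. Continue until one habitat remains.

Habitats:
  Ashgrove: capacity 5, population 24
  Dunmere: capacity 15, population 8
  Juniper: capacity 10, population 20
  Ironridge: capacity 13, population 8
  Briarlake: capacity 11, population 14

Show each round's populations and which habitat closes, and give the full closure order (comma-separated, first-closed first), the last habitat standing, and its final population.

Round 1: Ashgrove=24 Briarlake=14 Dunmere=8 Ironridge=8 Juniper=20 → close Ashgrove (overflow 19)
  24÷4 = 6 each, +1 to first 0
Round 2: Briarlake=20 Dunmere=14 Ironridge=14 Juniper=26 → close Juniper (overflow 16)
  26÷3 = 8 each, +1 to first 2
Round 3: Briarlake=29 Dunmere=23 Ironridge=22 → close Briarlake (overflow 18)
  29÷2 = 14 each, +1 to first 1
Round 4: Dunmere=38 Ironridge=36 → close Dunmere (overflow 23)
  38÷1 = 38 each, +1 to first 0

Closure order: Ashgrove, Juniper, Briarlake, Dunmere
Last habitat: Ironridge with 74 animals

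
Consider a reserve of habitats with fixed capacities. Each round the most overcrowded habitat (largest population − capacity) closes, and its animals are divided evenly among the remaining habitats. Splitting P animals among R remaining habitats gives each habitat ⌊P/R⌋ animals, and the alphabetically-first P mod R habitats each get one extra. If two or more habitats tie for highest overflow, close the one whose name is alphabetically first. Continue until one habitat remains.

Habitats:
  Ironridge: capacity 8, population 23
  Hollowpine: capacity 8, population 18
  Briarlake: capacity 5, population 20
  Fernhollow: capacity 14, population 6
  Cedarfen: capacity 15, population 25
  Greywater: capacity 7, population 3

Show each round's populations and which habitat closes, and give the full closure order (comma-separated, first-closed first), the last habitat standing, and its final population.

Round 1: Briarlake=20 Cedarfen=25 Fernhollow=6 Greywater=3 Hollowpine=18 Ironridge=23 → close Briarlake (overflow 15)
  20÷5 = 4 each, +1 to first 0
Round 2: Cedarfen=29 Fernhollow=10 Greywater=7 Hollowpine=22 Ironridge=27 → close Ironridge (overflow 19)
  27÷4 = 6 each, +1 to first 3
Round 3: Cedarfen=36 Fernhollow=17 Greywater=14 Hollowpine=28 → close Cedarfen (overflow 21)
  36÷3 = 12 each, +1 to first 0
Round 4: Fernhollow=29 Greywater=26 Hollowpine=40 → close Hollowpine (overflow 32)
  40÷2 = 20 each, +1 to first 0
Round 5: Fernhollow=49 Greywater=46 → close Greywater (overflow 39)
  46÷1 = 46 each, +1 to first 0

Closure order: Briarlake, Ironridge, Cedarfen, Hollowpine, Greywater
Last habitat: Fernhollow with 95 animals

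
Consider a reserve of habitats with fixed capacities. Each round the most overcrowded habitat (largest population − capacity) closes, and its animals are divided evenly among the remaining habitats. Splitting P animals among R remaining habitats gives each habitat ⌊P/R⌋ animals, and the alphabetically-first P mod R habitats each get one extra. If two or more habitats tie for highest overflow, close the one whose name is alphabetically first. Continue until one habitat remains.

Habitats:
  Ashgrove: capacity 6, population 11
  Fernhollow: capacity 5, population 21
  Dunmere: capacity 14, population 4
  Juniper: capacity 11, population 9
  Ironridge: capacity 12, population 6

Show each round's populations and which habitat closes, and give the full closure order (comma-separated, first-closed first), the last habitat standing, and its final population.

Round 1: Ashgrove=11 Dunmere=4 Fernhollow=21 Ironridge=6 Juniper=9 → close Fernhollow (overflow 16)
  21÷4 = 5 each, +1 to first 1
Round 2: Ashgrove=17 Dunmere=9 Ironridge=11 Juniper=14 → close Ashgrove (overflow 11)
  17÷3 = 5 each, +1 to first 2
Round 3: Dunmere=15 Ironridge=17 Juniper=19 → close Juniper (overflow 8)
  19÷2 = 9 each, +1 to first 1
Round 4: Dunmere=25 Ironridge=26 → close Ironridge (overflow 14)
  26÷1 = 26 each, +1 to first 0

Closure order: Fernhollow, Ashgrove, Juniper, Ironridge
Last habitat: Dunmere with 51 animals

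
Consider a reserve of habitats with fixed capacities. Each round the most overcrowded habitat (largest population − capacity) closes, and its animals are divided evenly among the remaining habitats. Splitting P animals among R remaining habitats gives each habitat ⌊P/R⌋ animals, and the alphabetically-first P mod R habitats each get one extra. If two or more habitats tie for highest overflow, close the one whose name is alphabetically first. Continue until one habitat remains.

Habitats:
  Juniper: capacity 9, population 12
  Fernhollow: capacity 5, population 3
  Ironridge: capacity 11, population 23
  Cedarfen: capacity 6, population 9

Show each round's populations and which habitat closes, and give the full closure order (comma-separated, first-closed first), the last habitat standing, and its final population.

Closure order: Ironridge, Cedarfen, Juniper
Last habitat: Fernhollow with 47 animals

Round 1: Cedarfen=9 Fernhollow=3 Ironridge=23 Juniper=12 → close Ironridge (overflow 12)
  23÷3 = 7 each, +1 to first 2
Round 2: Cedarfen=17 Fernhollow=11 Juniper=19 → close Cedarfen (overflow 11)
  17÷2 = 8 each, +1 to first 1
Round 3: Fernhollow=20 Juniper=27 → close Juniper (overflow 18)
  27÷1 = 27 each, +1 to first 0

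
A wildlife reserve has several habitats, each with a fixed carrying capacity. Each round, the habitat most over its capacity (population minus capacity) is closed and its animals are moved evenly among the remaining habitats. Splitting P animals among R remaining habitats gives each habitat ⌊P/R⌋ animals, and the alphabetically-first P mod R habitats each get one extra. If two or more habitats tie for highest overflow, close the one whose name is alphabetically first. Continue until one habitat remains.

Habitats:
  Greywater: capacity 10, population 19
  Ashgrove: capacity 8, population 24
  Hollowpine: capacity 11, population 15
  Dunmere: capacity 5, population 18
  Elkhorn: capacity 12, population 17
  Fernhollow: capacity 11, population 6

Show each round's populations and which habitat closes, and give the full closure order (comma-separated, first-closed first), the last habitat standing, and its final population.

Round 1: Ashgrove=24 Dunmere=18 Elkhorn=17 Fernhollow=6 Greywater=19 Hollowpine=15 → close Ashgrove (overflow 16)
  24÷5 = 4 each, +1 to first 4
Round 2: Dunmere=23 Elkhorn=22 Fernhollow=11 Greywater=24 Hollowpine=19 → close Dunmere (overflow 18)
  23÷4 = 5 each, +1 to first 3
Round 3: Elkhorn=28 Fernhollow=17 Greywater=30 Hollowpine=24 → close Greywater (overflow 20)
  30÷3 = 10 each, +1 to first 0
Round 4: Elkhorn=38 Fernhollow=27 Hollowpine=34 → close Elkhorn (overflow 26)
  38÷2 = 19 each, +1 to first 0
Round 5: Fernhollow=46 Hollowpine=53 → close Hollowpine (overflow 42)
  53÷1 = 53 each, +1 to first 0

Closure order: Ashgrove, Dunmere, Greywater, Elkhorn, Hollowpine
Last habitat: Fernhollow with 99 animals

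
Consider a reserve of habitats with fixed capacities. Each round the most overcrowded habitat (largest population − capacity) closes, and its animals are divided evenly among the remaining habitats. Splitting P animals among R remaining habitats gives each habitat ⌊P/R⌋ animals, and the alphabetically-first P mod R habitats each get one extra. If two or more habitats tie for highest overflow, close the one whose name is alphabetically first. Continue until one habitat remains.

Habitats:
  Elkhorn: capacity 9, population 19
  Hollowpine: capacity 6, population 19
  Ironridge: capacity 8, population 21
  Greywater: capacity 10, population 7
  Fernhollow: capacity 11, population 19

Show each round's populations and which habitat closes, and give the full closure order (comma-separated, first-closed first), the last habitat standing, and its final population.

Round 1: Elkhorn=19 Fernhollow=19 Greywater=7 Hollowpine=19 Ironridge=21 → close Hollowpine (overflow 13)
  19÷4 = 4 each, +1 to first 3
Round 2: Elkhorn=24 Fernhollow=24 Greywater=12 Ironridge=25 → close Ironridge (overflow 17)
  25÷3 = 8 each, +1 to first 1
Round 3: Elkhorn=33 Fernhollow=32 Greywater=20 → close Elkhorn (overflow 24)
  33÷2 = 16 each, +1 to first 1
Round 4: Fernhollow=49 Greywater=36 → close Fernhollow (overflow 38)
  49÷1 = 49 each, +1 to first 0

Closure order: Hollowpine, Ironridge, Elkhorn, Fernhollow
Last habitat: Greywater with 85 animals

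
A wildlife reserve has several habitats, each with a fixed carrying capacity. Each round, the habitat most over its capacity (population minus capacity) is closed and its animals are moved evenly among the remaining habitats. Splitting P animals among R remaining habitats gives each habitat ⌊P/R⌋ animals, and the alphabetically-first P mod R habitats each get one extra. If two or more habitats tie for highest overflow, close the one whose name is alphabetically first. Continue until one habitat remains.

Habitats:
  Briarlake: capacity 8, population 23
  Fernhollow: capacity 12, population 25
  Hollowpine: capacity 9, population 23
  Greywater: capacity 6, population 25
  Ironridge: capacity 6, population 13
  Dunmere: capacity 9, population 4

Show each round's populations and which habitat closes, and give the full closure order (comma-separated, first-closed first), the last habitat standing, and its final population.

Closure order: Greywater, Briarlake, Hollowpine, Fernhollow, Ironridge
Last habitat: Dunmere with 113 animals

Round 1: Briarlake=23 Dunmere=4 Fernhollow=25 Greywater=25 Hollowpine=23 Ironridge=13 → close Greywater (overflow 19)
  25÷5 = 5 each, +1 to first 0
Round 2: Briarlake=28 Dunmere=9 Fernhollow=30 Hollowpine=28 Ironridge=18 → close Briarlake (overflow 20)
  28÷4 = 7 each, +1 to first 0
Round 3: Dunmere=16 Fernhollow=37 Hollowpine=35 Ironridge=25 → close Hollowpine (overflow 26)
  35÷3 = 11 each, +1 to first 2
Round 4: Dunmere=28 Fernhollow=49 Ironridge=36 → close Fernhollow (overflow 37)
  49÷2 = 24 each, +1 to first 1
Round 5: Dunmere=53 Ironridge=60 → close Ironridge (overflow 54)
  60÷1 = 60 each, +1 to first 0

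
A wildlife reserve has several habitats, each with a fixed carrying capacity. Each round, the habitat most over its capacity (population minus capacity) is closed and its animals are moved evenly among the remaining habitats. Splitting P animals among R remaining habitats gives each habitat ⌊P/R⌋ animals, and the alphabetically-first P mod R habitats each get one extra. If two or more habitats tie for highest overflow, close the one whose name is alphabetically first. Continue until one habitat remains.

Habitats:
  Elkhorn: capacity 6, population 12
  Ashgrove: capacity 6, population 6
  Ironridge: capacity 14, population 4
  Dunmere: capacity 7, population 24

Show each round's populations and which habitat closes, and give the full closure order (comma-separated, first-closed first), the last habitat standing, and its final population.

Closure order: Dunmere, Elkhorn, Ashgrove
Last habitat: Ironridge with 46 animals

Round 1: Ashgrove=6 Dunmere=24 Elkhorn=12 Ironridge=4 → close Dunmere (overflow 17)
  24÷3 = 8 each, +1 to first 0
Round 2: Ashgrove=14 Elkhorn=20 Ironridge=12 → close Elkhorn (overflow 14)
  20÷2 = 10 each, +1 to first 0
Round 3: Ashgrove=24 Ironridge=22 → close Ashgrove (overflow 18)
  24÷1 = 24 each, +1 to first 0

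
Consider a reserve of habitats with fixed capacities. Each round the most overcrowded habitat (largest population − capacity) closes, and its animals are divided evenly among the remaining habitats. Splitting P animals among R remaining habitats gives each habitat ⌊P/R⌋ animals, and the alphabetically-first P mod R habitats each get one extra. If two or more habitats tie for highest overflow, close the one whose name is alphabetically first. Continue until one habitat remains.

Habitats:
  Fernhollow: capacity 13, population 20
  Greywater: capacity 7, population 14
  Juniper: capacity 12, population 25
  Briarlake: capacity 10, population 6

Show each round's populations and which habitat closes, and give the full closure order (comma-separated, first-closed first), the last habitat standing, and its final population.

Round 1: Briarlake=6 Fernhollow=20 Greywater=14 Juniper=25 → close Juniper (overflow 13)
  25÷3 = 8 each, +1 to first 1
Round 2: Briarlake=15 Fernhollow=28 Greywater=22 → close Fernhollow (overflow 15)
  28÷2 = 14 each, +1 to first 0
Round 3: Briarlake=29 Greywater=36 → close Greywater (overflow 29)
  36÷1 = 36 each, +1 to first 0

Closure order: Juniper, Fernhollow, Greywater
Last habitat: Briarlake with 65 animals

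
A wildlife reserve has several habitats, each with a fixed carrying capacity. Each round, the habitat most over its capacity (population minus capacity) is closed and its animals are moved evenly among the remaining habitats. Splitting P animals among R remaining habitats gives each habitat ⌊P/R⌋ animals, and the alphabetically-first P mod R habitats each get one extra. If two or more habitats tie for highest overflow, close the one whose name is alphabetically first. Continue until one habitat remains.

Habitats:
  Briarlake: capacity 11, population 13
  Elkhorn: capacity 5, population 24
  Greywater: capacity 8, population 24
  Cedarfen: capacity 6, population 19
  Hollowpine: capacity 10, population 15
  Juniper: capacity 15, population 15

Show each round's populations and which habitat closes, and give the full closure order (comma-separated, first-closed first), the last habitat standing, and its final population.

Round 1: Briarlake=13 Cedarfen=19 Elkhorn=24 Greywater=24 Hollowpine=15 Juniper=15 → close Elkhorn (overflow 19)
  24÷5 = 4 each, +1 to first 4
Round 2: Briarlake=18 Cedarfen=24 Greywater=29 Hollowpine=20 Juniper=19 → close Greywater (overflow 21)
  29÷4 = 7 each, +1 to first 1
Round 3: Briarlake=26 Cedarfen=31 Hollowpine=27 Juniper=26 → close Cedarfen (overflow 25)
  31÷3 = 10 each, +1 to first 1
Round 4: Briarlake=37 Hollowpine=37 Juniper=36 → close Hollowpine (overflow 27)
  37÷2 = 18 each, +1 to first 1
Round 5: Briarlake=56 Juniper=54 → close Briarlake (overflow 45)
  56÷1 = 56 each, +1 to first 0

Closure order: Elkhorn, Greywater, Cedarfen, Hollowpine, Briarlake
Last habitat: Juniper with 110 animals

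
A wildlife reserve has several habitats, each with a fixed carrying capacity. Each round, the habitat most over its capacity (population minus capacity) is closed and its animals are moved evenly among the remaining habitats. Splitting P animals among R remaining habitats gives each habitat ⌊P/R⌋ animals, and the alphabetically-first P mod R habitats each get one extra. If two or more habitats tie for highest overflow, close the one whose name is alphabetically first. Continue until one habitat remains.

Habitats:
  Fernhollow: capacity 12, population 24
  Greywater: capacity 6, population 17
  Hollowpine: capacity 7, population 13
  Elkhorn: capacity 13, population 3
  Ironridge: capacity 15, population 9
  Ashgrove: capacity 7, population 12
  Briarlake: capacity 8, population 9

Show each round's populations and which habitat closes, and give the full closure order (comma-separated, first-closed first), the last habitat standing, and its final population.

Round 1: Ashgrove=12 Briarlake=9 Elkhorn=3 Fernhollow=24 Greywater=17 Hollowpine=13 Ironridge=9 → close Fernhollow (overflow 12)
  24÷6 = 4 each, +1 to first 0
Round 2: Ashgrove=16 Briarlake=13 Elkhorn=7 Greywater=21 Hollowpine=17 Ironridge=13 → close Greywater (overflow 15)
  21÷5 = 4 each, +1 to first 1
Round 3: Ashgrove=21 Briarlake=17 Elkhorn=11 Hollowpine=21 Ironridge=17 → close Ashgrove (overflow 14)
  21÷4 = 5 each, +1 to first 1
Round 4: Briarlake=23 Elkhorn=16 Hollowpine=26 Ironridge=22 → close Hollowpine (overflow 19)
  26÷3 = 8 each, +1 to first 2
Round 5: Briarlake=32 Elkhorn=25 Ironridge=30 → close Briarlake (overflow 24)
  32÷2 = 16 each, +1 to first 0
Round 6: Elkhorn=41 Ironridge=46 → close Ironridge (overflow 31)
  46÷1 = 46 each, +1 to first 0

Closure order: Fernhollow, Greywater, Ashgrove, Hollowpine, Briarlake, Ironridge
Last habitat: Elkhorn with 87 animals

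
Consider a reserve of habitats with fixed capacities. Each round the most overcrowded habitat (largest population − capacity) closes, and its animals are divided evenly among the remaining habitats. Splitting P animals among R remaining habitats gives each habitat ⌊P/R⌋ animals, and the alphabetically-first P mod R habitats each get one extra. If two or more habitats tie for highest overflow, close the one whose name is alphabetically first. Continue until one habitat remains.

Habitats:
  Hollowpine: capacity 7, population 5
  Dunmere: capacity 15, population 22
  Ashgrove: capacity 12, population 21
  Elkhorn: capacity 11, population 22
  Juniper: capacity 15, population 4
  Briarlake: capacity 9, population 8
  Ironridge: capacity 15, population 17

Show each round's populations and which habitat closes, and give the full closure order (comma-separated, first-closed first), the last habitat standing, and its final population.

Round 1: Ashgrove=21 Briarlake=8 Dunmere=22 Elkhorn=22 Hollowpine=5 Ironridge=17 Juniper=4 → close Elkhorn (overflow 11)
  22÷6 = 3 each, +1 to first 4
Round 2: Ashgrove=25 Briarlake=12 Dunmere=26 Hollowpine=9 Ironridge=20 Juniper=7 → close Ashgrove (overflow 13)
  25÷5 = 5 each, +1 to first 0
Round 3: Briarlake=17 Dunmere=31 Hollowpine=14 Ironridge=25 Juniper=12 → close Dunmere (overflow 16)
  31÷4 = 7 each, +1 to first 3
Round 4: Briarlake=25 Hollowpine=22 Ironridge=33 Juniper=19 → close Ironridge (overflow 18)
  33÷3 = 11 each, +1 to first 0
Round 5: Briarlake=36 Hollowpine=33 Juniper=30 → close Briarlake (overflow 27)
  36÷2 = 18 each, +1 to first 0
Round 6: Hollowpine=51 Juniper=48 → close Hollowpine (overflow 44)
  51÷1 = 51 each, +1 to first 0

Closure order: Elkhorn, Ashgrove, Dunmere, Ironridge, Briarlake, Hollowpine
Last habitat: Juniper with 99 animals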